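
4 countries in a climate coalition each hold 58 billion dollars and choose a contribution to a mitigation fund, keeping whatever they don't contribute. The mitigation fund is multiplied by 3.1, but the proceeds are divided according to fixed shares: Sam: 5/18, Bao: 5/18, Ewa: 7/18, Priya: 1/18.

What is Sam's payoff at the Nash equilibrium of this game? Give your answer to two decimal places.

107.94 billion dollars

Player j's private return per contributed unit is 3.1 × (j's share). Contributing is weakly dominant for j when that share is at least 1/3.1 = 0.3226, and contributing 0 is dominant otherwise.
Ewa alone (share 7/18) is above the threshold, contributing 58; the remaining 3 contribute 0. Total contributed: 58.
Sam keeps 58 and receives 3.1 × 58 × 5/18 = 49.94 from the mitigation fund, for a payoff of 107.94.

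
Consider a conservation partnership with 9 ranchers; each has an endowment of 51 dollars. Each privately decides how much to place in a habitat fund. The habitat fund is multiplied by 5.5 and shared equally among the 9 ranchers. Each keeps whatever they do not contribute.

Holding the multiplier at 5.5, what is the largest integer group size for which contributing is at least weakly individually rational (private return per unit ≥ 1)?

5

Private return per unit is 5.5/(group size), which is ≥ 1 whenever the group size is ≤ 5.5.
The largest such integer is 5.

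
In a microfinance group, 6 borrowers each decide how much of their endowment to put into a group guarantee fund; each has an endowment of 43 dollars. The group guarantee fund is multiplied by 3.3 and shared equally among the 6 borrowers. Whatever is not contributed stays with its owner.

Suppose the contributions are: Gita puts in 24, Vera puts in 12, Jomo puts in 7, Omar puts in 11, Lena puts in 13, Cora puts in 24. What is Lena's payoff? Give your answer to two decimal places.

80.05 dollars

Total contributed: 24 + 12 + 7 + 11 + 13 + 24 = 91.
Each receives 3.3 × 91 / 6 = 50.05 from the group guarantee fund.
Lena keeps 43 − 13 = 30, so Lena's payoff is 30 + 50.05 = 80.05.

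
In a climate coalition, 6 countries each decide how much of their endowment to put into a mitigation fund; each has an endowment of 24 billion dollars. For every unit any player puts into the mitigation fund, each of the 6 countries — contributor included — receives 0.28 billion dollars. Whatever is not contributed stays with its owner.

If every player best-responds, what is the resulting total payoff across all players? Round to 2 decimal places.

144.00 billion dollars

The private return per contributed unit is 0.28 < 1, so contributing 0 is dominant for every player. At the Nash equilibrium everyone keeps their 24, and the group total is 6 × 24 = 144.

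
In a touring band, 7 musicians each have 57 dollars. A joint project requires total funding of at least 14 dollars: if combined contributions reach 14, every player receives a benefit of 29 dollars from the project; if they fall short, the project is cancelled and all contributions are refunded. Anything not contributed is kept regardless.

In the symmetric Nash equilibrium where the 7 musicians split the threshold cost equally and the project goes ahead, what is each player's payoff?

Equal share of the threshold: 14/7 = 2.
At this profile no one gains by cutting their contribution: any cut drops the total below 14, the project is cancelled, contributions are refunded, and the deviator ends with 57, which is less than 57 − 2 + 29 = 84. Contributing more than 2 just wastes the excess. So contributing exactly 2 is a best response.
Each player's payoff: 57 − 2 + 29 = 84.

84 dollars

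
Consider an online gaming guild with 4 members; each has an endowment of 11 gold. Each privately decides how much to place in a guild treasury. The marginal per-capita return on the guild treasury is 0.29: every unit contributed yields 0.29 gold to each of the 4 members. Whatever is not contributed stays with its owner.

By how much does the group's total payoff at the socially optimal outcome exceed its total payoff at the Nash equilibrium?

The private return per contributed unit is 0.29 < 1, so contributing 0 is dominant for every player. At the Nash equilibrium everyone keeps their 11, and the group total is 4 × 11 = 44.
Each contributed unit returns 1.160 to the group as a whole (0.29 to each of 4 players), which exceeds 1, so the social optimum is full contribution: group total = 1.160 × 44 = 51.04.
Efficiency loss = 51.04 − 44 = 7.04.

7.04 gold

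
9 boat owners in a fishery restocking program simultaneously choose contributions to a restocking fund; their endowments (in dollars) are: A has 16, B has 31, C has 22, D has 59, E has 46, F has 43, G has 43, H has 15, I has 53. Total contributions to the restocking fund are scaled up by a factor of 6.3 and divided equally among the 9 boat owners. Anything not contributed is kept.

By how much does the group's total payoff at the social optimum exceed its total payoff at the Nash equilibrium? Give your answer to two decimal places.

1738.40 dollars

The private return per contributed unit is 6.3/9 = 0.7000 < 1 for every player regardless of endowment, so the Nash equilibrium is zero contribution and the group total is Σ E_j = 16 + 31 + 22 + 59 + 46 + 43 + 43 + 15 + 53 = 328.
Each contributed unit returns 6.300 to the group, so the social optimum is full contribution by everyone: group total = 6.300 × 328 = 2066.40.
Efficiency loss = (6.300 − 1) × 328 = 1738.40.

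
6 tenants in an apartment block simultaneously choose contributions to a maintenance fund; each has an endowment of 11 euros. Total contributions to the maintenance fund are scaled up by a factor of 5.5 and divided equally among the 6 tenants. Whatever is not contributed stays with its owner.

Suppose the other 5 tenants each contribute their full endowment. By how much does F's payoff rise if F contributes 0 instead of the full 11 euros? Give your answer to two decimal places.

0.92 euros

Switching from a contribution of 11 to 0 lets F keep an extra 11 euros, but lowers the maintenance fund by 11, which costs F their own share of that drop: 5.5/6 × 11 = 10.08.
Net gain = 11 − 10.08 = 0.92. The private return per contributed unit (0.9167) is below 1, so free-riding is indeed the best response regardless of what the others do.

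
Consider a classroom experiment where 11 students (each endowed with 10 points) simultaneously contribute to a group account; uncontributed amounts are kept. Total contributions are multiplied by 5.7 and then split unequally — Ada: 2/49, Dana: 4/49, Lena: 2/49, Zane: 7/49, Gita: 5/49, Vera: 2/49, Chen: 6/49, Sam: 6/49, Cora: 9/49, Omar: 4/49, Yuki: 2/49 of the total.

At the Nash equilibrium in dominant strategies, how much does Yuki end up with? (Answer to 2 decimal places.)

Each unit j contributes comes back to j as 5.7 × (j's share), so j prefers to contribute only if that share exceeds 1/5.7 = 0.1754; otherwise keeping the unit dominates.
The only share above 0.1754 is Cora's 9/49, contributing 10; the remaining 10 contribute 0. Total contributed: 10.
Yuki keeps 10 and receives 5.7 × 10 × 2/49 = 2.33 from the group account, for a payoff of 12.33.

12.33 points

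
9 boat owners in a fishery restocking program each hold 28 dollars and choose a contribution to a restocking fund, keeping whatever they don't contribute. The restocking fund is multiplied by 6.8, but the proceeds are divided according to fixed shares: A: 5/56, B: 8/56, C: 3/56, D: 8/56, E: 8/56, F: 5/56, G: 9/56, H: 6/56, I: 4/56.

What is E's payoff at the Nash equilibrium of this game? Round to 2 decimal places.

55.20 dollars

A player with share s gets back 6.8·s per unit contributed, so full contribution is dominant for anyone with s > 1/6.8 = 0.1471 and zero contribution is dominant for anyone below.
Only G (9/56) clears that bar, contributing 28; the remaining 8 contribute 0. Total contributed: 28.
E keeps 28 and receives 6.8 × 28 × 8/56 = 27.20 from the restocking fund, for a payoff of 55.20.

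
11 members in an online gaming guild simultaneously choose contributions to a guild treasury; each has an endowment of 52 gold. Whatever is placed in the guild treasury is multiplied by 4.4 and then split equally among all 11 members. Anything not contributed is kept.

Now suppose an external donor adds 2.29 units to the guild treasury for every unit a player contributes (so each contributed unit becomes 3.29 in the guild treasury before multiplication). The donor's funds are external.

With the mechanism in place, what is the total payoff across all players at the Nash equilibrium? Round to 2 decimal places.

Under the mechanism each unit contributed yields 4.4 × 3.29 / 11 = 1.3160 back to its contributor per unit of net cost, which exceeds 1, making full contribution the dominant choice for everyone.
So the Nash equilibrium is full contribution by all 11; the group earns 4.4 × 3.29 × 572 = 8280.27.

8280.27 gold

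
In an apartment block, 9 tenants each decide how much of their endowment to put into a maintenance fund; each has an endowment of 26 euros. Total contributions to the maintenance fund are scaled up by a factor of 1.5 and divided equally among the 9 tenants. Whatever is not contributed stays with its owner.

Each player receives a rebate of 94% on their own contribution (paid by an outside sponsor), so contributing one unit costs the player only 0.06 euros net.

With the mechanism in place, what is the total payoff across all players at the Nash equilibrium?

570.96 euros

Under the mechanism each unit contributed yields (1.5/9) / 0.06 = 2.7778 back to its contributor per unit of net cost, which exceeds 1, making full contribution the dominant choice for everyone.
At the Nash equilibrium everyone contributes 26. Group total payoff = 9 × (26 × 0.94 + 1.5 × 26) = 570.96.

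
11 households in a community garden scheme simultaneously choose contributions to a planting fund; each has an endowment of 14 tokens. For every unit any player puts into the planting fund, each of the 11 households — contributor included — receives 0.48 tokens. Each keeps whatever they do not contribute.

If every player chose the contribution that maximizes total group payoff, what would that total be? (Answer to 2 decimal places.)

813.12 tokens

Each contributed unit returns 5.280 to the group as a whole (0.48 to each of 11 players), which exceeds 1, so the social optimum is full contribution: group total = 5.280 × 154 = 813.12.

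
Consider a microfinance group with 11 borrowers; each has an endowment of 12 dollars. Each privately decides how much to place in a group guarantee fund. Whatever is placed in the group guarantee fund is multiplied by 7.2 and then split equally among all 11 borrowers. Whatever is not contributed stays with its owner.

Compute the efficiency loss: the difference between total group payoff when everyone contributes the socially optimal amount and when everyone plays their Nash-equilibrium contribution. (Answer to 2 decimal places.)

818.40 dollars

Each contributed unit returns 7.2/11 = 0.6545 to its contributor — below 1 — so contributing 0 is dominant for every player. At the Nash equilibrium everyone keeps their 12, and the group total is 11 × 12 = 132.
Each contributed unit returns 7.200 to the group as a whole (0.6545 to each of 11 players), which exceeds 1, so the social optimum is full contribution: group total = 7.200 × 132 = 950.40.
Efficiency loss = 950.40 − 132 = 818.40.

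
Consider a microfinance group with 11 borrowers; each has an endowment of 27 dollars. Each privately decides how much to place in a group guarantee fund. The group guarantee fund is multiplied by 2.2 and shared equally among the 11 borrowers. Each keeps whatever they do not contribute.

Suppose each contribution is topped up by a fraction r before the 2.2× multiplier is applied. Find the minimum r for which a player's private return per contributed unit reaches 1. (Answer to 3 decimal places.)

4.000

With matching at rate r, one contributed unit becomes (1 + r) in the group guarantee fund and returns 2.2 × (1 + r) / 11 to the contributor.
Setting this equal to 1: 1 + r = 11/2.2 = 5.0000.
So the minimum matching rate is r = 5.0000 − 1 = 4.000.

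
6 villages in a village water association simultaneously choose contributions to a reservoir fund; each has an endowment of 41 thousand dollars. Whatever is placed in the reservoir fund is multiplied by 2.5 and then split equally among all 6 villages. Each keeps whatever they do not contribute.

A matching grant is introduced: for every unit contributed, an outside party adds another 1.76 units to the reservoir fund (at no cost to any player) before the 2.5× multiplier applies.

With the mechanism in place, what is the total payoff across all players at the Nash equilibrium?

The effective private return per unit is now 2.5 × 2.76 / 6 = 1.1500 > 1, so every player's dominant strategy flips to full contribution.
So the Nash equilibrium is full contribution by all 6; the group earns 2.5 × 2.76 × 246 = 1697.40.

1697.40 thousand dollars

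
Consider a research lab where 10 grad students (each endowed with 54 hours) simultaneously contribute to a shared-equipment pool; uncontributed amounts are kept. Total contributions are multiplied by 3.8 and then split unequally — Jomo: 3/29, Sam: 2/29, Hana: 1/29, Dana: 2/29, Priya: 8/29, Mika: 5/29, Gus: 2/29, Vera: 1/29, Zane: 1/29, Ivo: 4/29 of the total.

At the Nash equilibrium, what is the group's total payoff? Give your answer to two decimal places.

691.20 hours

Player j's private return per contributed unit is 3.8 × (j's share). Contributing is weakly dominant for j when that share is at least 1/3.8 = 0.2632, and contributing 0 is dominant otherwise.
The only share above 0.2632 is Priya's 8/29, contributing 54; the remaining 9 contribute 0. Total contributed: 54.
The shared-equipment pool pays out 3.8 × 54 = 205.20 in total (split across the unequal shares, but the aggregate is all that matters for the group sum).
The 9 free-riders keep 54 each, adding 486. Group total = 486 + 205.20 = 691.20.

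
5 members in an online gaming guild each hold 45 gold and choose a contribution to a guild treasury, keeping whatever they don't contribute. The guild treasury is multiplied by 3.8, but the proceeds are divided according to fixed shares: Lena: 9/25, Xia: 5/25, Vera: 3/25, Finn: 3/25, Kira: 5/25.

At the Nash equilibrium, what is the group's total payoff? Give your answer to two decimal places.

Each unit j contributes comes back to j as 3.8 × (j's share), so j prefers to contribute only if that share exceeds 1/3.8 = 0.2632; otherwise keeping the unit dominates.
Only Lena (9/25) clears that bar, contributing 45; the remaining 4 contribute 0. Total contributed: 45.
The guild treasury pays out 3.8 × 45 = 171.00 in total (split across the unequal shares, but the aggregate is all that matters for the group sum).
The 4 free-riders keep 45 each, adding 180. Group total = 180 + 171.00 = 351.00.

351.00 gold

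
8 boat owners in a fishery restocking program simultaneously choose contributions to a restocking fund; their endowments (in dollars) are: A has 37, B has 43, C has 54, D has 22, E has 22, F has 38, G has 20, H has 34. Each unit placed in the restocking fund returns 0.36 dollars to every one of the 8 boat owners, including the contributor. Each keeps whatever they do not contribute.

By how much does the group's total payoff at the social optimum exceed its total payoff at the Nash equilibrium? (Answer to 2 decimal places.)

507.60 dollars

The private return per contributed unit is 0.36 < 1 for everyone, so the Nash equilibrium is zero contribution and the group total is Σ E_j = 37 + 43 + 54 + 22 + 22 + 38 + 20 + 34 = 270.
Each contributed unit returns 2.880 to the group, so the social optimum is full contribution by everyone: group total = 2.880 × 270 = 777.60.
Efficiency loss = (2.880 − 1) × 270 = 507.60.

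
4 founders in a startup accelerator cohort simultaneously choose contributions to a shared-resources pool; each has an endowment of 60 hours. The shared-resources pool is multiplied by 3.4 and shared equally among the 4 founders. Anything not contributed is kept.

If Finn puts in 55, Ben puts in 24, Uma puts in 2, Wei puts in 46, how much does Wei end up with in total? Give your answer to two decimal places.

Total contributed: 55 + 24 + 2 + 46 = 127.
Each receives 3.4 × 127 / 4 = 107.95 from the shared-resources pool.
Wei keeps 60 − 46 = 14, so Wei's payoff is 14 + 107.95 = 121.95.

121.95 hours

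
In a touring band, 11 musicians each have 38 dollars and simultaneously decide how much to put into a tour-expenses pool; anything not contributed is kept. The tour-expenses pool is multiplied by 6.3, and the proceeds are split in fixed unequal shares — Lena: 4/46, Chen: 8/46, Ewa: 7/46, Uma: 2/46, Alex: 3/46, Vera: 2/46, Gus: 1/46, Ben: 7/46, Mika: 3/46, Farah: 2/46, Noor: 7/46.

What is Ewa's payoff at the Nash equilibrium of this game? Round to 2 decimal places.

A player with share s gets back 6.3·s per unit contributed, so full contribution is dominant for anyone with s > 1/6.3 = 0.1587 and zero contribution is dominant for anyone below.
The only share above 0.1587 is Chen's 8/46, contributing 38; the remaining 10 contribute 0. Total contributed: 38.
Ewa keeps 38 and receives 6.3 × 38 × 7/46 = 36.43 from the tour-expenses pool, for a payoff of 74.43.

74.43 dollars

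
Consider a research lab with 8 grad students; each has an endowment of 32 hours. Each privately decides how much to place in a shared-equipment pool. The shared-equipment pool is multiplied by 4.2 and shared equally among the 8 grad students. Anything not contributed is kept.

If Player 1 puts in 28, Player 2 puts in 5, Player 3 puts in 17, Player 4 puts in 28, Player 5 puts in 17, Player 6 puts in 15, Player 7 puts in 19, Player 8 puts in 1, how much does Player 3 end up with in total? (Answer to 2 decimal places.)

83.25 hours

Total contributed: 28 + 5 + 17 + 28 + 17 + 15 + 19 + 1 = 130.
Each receives 4.2 × 130 / 8 = 68.25 from the shared-equipment pool.
Player 3 keeps 32 − 17 = 15, so Player 3's payoff is 15 + 68.25 = 83.25.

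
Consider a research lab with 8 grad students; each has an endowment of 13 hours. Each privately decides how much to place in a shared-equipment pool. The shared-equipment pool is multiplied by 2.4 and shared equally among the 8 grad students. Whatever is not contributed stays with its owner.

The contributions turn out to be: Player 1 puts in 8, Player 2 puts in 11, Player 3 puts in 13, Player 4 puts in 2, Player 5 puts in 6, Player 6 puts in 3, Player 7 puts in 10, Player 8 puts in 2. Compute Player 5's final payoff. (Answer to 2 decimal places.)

23.50 hours

Total contributed: 8 + 11 + 13 + 2 + 6 + 3 + 10 + 2 = 55.
Each receives 2.4 × 55 / 8 = 16.50 from the shared-equipment pool.
Player 5 keeps 13 − 6 = 7, so Player 5's payoff is 7 + 16.50 = 23.50.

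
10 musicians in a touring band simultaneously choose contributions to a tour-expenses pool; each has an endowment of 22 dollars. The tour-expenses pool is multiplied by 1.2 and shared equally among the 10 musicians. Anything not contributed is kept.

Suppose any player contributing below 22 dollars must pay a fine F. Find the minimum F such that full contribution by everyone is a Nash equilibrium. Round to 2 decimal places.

Given the others contribute fully, the best deviation is to contribute 0 (any partial contribution still incurs the fine and gives up units whose private return 0.1200 is below 1).
Deviating from 22 to 0 saves 22 dollars but forfeits the deviator's share of the drop in the tour-expenses pool: 1.2/10 × 22 = 2.64.
So the deviation gain is 22 − 2.64 = 19.36, and the fine must be at least 19.36 dollars to wipe it out.

19.36 dollars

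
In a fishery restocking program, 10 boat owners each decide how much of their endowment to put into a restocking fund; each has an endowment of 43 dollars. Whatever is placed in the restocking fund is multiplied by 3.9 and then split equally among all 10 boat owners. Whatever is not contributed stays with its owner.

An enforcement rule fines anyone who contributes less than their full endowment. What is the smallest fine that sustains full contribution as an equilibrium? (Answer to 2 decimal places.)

26.23 dollars

Given the others contribute fully, the best deviation is to contribute 0 (any partial contribution still incurs the fine and gives up units whose private return 0.3900 is below 1).
Deviating from 43 to 0 saves 43 dollars but forfeits the deviator's share of the drop in the restocking fund: 3.9/10 × 43 = 16.77.
So the deviation gain is 43 − 16.77 = 26.23, and the fine must be at least 26.23 dollars to wipe it out.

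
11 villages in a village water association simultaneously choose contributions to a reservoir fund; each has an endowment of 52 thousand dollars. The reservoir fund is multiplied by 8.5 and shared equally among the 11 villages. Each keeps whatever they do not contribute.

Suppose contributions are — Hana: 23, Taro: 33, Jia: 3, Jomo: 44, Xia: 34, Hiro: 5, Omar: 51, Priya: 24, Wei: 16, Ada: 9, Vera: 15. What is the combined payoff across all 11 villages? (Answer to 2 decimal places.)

Total contributed: 23 + 33 + 3 + 44 + 34 + 5 + 51 + 24 + 16 + 9 + 15 = 257; total kept: 11 × 52 − 257 = 315.
The reservoir fund pays out 8.5 × 257 = 2184.50 in aggregate.
Group total = 315 + 2184.50 = 2499.50.

2499.50 thousand dollars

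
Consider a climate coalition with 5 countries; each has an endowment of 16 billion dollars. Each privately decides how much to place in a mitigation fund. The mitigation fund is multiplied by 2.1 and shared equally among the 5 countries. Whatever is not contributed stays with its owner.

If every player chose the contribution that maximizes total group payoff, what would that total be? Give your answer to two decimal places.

Each contributed unit returns 2.100 to the group as a whole (0.4200 to each of 5 players), which exceeds 1, so the social optimum is full contribution: group total = 2.100 × 80 = 168.00.

168.00 billion dollars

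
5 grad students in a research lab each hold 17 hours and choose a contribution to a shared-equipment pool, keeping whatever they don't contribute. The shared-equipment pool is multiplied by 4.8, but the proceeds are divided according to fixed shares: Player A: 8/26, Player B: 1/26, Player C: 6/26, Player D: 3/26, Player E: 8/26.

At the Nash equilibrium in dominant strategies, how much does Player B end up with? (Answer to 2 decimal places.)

A player with share s gets back 4.8·s per unit contributed, so full contribution is dominant for anyone with s > 1/4.8 = 0.2083 and zero contribution is dominant for anyone below.
The shares above 0.2083 belong to Player A, Player C and Player E, contributing 17 each; the remaining 2 contribute 0. Total contributed: 51.
Player B keeps 17 and receives 4.8 × 51 × 1/26 = 9.42 from the shared-equipment pool, for a payoff of 26.42.

26.42 hours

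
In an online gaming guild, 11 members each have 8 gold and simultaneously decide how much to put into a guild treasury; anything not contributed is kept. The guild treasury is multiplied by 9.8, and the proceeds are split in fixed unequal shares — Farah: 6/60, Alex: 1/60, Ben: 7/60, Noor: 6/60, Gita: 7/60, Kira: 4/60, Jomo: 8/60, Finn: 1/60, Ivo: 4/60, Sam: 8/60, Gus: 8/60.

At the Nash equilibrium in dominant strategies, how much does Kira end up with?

34.13 gold

Player j's private return per contributed unit is 9.8 × (j's share). Contributing is weakly dominant for j when that share is at least 1/9.8 = 0.1020, and contributing 0 is dominant otherwise.
Ben, Gita, Jomo, Sam and Gus clear that bar, contributing 8 each; the remaining 6 contribute 0. Total contributed: 40.
Kira keeps 8 and receives 9.8 × 40 × 4/60 = 26.13 from the guild treasury, for a payoff of 34.13.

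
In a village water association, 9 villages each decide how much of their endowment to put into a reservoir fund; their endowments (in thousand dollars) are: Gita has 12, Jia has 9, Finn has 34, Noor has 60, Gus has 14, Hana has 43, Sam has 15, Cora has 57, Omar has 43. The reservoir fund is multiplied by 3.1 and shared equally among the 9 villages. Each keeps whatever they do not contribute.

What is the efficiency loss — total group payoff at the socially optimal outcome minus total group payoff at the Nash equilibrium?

602.70 thousand dollars

The private return per contributed unit is 3.1/9 = 0.3444 < 1 for every player regardless of endowment, so the Nash equilibrium is zero contribution and the group total is Σ E_j = 12 + 9 + 34 + 60 + 14 + 43 + 15 + 57 + 43 = 287.
Each contributed unit returns 3.100 to the group, so the social optimum is full contribution by everyone: group total = 3.100 × 287 = 889.70.
Efficiency loss = (3.100 − 1) × 287 = 602.70.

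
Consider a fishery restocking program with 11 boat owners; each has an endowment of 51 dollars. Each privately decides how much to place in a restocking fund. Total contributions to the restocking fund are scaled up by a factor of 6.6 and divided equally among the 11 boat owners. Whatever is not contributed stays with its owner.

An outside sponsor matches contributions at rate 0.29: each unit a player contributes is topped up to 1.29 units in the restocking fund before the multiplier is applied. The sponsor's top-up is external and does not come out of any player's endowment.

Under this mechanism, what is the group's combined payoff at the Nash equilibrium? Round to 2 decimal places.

The effective private return is 6.6 × 1.29 / 11 = 0.7740, which is still under 1, so the mechanism doesn't change anyone's dominant strategy: zero contribution.
Everyone keeps their endowment and the group total is 11 × 51 = 561.

561.00 dollars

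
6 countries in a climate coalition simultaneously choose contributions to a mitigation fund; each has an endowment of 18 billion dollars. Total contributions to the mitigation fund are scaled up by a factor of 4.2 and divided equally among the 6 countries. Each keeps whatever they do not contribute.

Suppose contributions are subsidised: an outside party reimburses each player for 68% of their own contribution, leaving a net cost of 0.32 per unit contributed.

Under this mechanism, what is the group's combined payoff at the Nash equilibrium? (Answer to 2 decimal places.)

The effective private return per unit is now (4.2/6) / 0.32 = 2.1875 > 1, so every player's dominant strategy flips to full contribution.
At the Nash equilibrium everyone contributes 18. Group total payoff = 6 × (18 × 0.68 + 4.2 × 18) = 527.04.

527.04 billion dollars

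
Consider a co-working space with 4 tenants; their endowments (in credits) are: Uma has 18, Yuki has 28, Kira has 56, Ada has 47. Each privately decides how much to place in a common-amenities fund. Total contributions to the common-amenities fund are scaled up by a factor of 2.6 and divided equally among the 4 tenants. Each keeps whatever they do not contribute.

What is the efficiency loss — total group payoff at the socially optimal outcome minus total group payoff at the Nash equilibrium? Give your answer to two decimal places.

238.40 credits

The private return per contributed unit is 2.6/4 = 0.6500 < 1 for every player regardless of endowment, so the Nash equilibrium is zero contribution and the group total is Σ E_j = 18 + 28 + 56 + 47 = 149.
Each contributed unit returns 2.600 to the group, so the social optimum is full contribution by everyone: group total = 2.600 × 149 = 387.40.
Efficiency loss = (2.600 − 1) × 149 = 238.40.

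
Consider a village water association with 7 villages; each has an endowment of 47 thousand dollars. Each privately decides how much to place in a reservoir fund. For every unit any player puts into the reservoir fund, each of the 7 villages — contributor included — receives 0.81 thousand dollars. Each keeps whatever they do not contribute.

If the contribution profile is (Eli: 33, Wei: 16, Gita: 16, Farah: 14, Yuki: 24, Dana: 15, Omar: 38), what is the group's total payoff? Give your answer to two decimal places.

Total contributed: 33 + 16 + 16 + 14 + 24 + 15 + 38 = 156; total kept: 7 × 47 − 156 = 173.
The reservoir fund pays out 0.81 × 7 × 156 = 884.52 in aggregate.
Group total = 173 + 884.52 = 1057.52.

1057.52 thousand dollars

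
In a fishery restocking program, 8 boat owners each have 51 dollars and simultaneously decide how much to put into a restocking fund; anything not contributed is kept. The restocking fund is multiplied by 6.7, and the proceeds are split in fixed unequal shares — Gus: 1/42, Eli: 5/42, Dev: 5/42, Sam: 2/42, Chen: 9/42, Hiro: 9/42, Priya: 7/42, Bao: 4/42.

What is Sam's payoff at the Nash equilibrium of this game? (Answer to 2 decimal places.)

99.81 dollars

Each unit j contributes comes back to j as 6.7 × (j's share), so j prefers to contribute only if that share exceeds 1/6.7 = 0.1493; otherwise keeping the unit dominates.
Chen, Hiro and Priya are above the threshold, contributing 51 each; the remaining 5 contribute 0. Total contributed: 153.
Sam keeps 51 and receives 6.7 × 153 × 2/42 = 48.81 from the restocking fund, for a payoff of 99.81.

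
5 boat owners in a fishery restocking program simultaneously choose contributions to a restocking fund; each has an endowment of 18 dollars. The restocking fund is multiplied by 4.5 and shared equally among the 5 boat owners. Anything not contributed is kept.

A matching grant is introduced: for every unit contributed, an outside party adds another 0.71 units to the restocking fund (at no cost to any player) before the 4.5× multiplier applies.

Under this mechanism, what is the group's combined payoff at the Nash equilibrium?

With the mechanism, a contributed unit returns 4.5 × 1.71 / 5 = 1.5390 per unit of net cost to the contributor — now above 1 — so contributing fully is weakly dominant for every player.
So the Nash equilibrium is full contribution by all 5; the group earns 4.5 × 1.71 × 90 = 692.55.

692.55 dollars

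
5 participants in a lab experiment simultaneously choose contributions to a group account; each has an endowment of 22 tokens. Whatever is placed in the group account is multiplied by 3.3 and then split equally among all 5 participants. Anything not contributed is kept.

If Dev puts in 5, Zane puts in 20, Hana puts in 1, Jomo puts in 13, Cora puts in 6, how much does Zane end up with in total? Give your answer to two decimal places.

31.70 tokens

Total contributed: 5 + 20 + 1 + 13 + 6 = 45.
Each receives 3.3 × 45 / 5 = 29.70 from the group account.
Zane keeps 22 − 20 = 2, so Zane's payoff is 2 + 29.70 = 31.70.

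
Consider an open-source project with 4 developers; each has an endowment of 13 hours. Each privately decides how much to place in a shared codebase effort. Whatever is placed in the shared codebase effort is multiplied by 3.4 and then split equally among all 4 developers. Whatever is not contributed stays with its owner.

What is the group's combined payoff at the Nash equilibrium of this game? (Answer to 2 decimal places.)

Each contributed unit returns 3.4/4 = 0.8500 to its contributor — below 1 — so contributing 0 is dominant for every player. At the Nash equilibrium everyone keeps their 13, and the group total is 4 × 13 = 52.

52.00 hours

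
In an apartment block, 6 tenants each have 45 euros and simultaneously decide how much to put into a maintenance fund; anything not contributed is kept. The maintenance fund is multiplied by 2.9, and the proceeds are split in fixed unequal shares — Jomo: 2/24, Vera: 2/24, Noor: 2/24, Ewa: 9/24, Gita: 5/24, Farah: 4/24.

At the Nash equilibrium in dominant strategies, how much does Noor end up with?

55.88 euros

Player j's private return per contributed unit is 2.9 × (j's share). Contributing is weakly dominant for j when that share is at least 1/2.9 = 0.3448, and contributing 0 is dominant otherwise.
The only share above 0.3448 is Ewa's 9/24, contributing 45; the remaining 5 contribute 0. Total contributed: 45.
Noor keeps 45 and receives 2.9 × 45 × 2/24 = 10.88 from the maintenance fund, for a payoff of 55.88.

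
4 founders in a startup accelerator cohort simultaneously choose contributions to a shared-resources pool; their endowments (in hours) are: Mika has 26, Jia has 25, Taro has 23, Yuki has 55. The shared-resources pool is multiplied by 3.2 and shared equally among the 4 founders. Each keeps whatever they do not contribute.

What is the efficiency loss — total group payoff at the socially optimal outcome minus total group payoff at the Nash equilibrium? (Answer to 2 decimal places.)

The private return per contributed unit is 3.2/4 = 0.8000 < 1 for every player regardless of endowment, so the Nash equilibrium is zero contribution and the group total is Σ E_j = 26 + 25 + 23 + 55 = 129.
Each contributed unit returns 3.200 to the group, so the social optimum is full contribution by everyone: group total = 3.200 × 129 = 412.80.
Efficiency loss = (3.200 − 1) × 129 = 283.80.

283.80 hours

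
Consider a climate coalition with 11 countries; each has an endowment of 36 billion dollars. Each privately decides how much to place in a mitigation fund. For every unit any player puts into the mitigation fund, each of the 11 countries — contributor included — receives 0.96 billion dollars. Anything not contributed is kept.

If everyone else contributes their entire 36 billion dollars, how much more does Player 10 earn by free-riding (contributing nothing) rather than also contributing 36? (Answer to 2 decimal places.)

Switching from a contribution of 36 to 0 lets Player 10 keep an extra 36 billion dollars, but lowers the mitigation fund by 36, which costs Player 10 their own share of that drop: 0.96 × 36 = 34.56.
Net gain = 36 − 34.56 = 1.44. The private return per contributed unit (0.96) is below 1, so free-riding is indeed the best response regardless of what the others do.

1.44 billion dollars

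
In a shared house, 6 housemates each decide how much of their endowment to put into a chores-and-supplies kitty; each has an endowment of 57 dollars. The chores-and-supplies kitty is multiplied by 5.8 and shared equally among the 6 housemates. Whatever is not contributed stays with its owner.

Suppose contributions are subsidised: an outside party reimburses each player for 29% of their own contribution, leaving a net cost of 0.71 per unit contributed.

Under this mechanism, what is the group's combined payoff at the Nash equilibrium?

The effective private return per unit is now (5.8/6) / 0.71 = 1.3615 > 1, so every player's dominant strategy flips to full contribution.
So the Nash equilibrium is full contribution by all 6; the group earns 6 × (57 × 0.29 + 5.8 × 57) = 2082.78.

2082.78 dollars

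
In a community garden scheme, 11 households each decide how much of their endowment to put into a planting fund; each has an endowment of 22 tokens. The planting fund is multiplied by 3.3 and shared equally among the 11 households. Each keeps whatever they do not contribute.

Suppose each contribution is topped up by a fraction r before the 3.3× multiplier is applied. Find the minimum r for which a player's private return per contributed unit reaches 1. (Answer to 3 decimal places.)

2.333

With matching at rate r, one contributed unit becomes (1 + r) in the planting fund and returns 3.3 × (1 + r) / 11 to the contributor.
Setting this equal to 1: 1 + r = 11/3.3 = 3.3333.
So the minimum matching rate is r = 3.3333 − 1 = 2.333.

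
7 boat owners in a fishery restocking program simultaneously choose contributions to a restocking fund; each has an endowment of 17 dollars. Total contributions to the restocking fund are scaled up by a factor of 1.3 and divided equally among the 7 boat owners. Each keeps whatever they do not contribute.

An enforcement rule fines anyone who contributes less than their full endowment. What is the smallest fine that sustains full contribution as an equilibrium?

Given the others contribute fully, the best deviation is to contribute 0 (any partial contribution still incurs the fine and gives up units whose private return 0.1857 is below 1).
Deviating from 17 to 0 saves 17 dollars but forfeits the deviator's share of the drop in the restocking fund: 1.3/7 × 17 = 3.16.
So the deviation gain is 17 − 3.16 = 13.84, and the fine must be at least 13.84 dollars to wipe it out.

13.84 dollars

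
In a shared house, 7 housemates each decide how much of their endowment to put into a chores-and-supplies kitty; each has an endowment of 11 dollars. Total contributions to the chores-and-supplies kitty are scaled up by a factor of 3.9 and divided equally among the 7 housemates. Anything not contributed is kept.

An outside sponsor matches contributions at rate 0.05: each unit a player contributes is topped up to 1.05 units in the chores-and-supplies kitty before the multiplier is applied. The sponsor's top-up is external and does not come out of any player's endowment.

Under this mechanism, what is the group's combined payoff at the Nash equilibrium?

77.00 dollars

The effective private return is 3.9 × 1.05 / 7 = 0.5850, which is still under 1, so the mechanism doesn't change anyone's dominant strategy: zero contribution.
Everyone keeps their endowment and the group total is 7 × 11 = 77.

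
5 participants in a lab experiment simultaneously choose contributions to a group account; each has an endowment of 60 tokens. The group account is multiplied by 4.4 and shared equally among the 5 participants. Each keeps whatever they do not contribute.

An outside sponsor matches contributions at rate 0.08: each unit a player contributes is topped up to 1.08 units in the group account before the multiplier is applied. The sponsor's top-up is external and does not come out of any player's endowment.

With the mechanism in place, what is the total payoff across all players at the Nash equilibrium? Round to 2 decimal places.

Even with the mechanism, each unit contributed returns only 4.4 × 1.08 / 5 = 0.9504 per unit of net cost, so contributing nothing is still dominant.
Everyone keeps their endowment and the group total is 5 × 60 = 300.

300.00 tokens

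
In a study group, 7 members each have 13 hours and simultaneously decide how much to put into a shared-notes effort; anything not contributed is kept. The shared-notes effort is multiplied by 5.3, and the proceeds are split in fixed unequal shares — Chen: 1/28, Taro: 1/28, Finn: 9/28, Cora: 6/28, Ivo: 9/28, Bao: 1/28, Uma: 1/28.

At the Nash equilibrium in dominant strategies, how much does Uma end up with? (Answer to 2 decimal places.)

Player j's private return per contributed unit is 5.3 × (j's share). Contributing is weakly dominant for j when that share is at least 1/5.3 = 0.1887, and contributing 0 is dominant otherwise.
Finn, Cora and Ivo clear that bar, contributing 13 each; the remaining 4 contribute 0. Total contributed: 39.
Uma keeps 13 and receives 5.3 × 39 × 1/28 = 7.38 from the shared-notes effort, for a payoff of 20.38.

20.38 hours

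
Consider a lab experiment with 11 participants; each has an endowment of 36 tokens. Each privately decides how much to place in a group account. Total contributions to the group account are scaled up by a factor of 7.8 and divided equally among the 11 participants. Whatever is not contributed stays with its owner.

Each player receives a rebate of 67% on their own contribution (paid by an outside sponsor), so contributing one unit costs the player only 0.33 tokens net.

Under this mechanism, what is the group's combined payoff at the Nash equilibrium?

Under the mechanism each unit contributed yields (7.8/11) / 0.33 = 2.1488 back to its contributor per unit of net cost, which exceeds 1, making full contribution the dominant choice for everyone.
At the Nash equilibrium everyone contributes 36. Group total payoff = 11 × (36 × 0.67 + 7.8 × 36) = 3354.12.

3354.12 tokens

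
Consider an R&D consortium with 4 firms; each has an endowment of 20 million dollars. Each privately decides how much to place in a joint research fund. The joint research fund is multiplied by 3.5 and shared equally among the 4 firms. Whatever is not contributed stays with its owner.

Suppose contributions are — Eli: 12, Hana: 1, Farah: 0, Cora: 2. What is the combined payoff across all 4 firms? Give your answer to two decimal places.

Total contributed: 12 + 1 + 0 + 2 = 15; total kept: 4 × 20 − 15 = 65.
The joint research fund pays out 3.5 × 15 = 52.50 in aggregate.
Group total = 65 + 52.50 = 117.50.

117.50 million dollars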